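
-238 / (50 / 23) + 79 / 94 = -108.64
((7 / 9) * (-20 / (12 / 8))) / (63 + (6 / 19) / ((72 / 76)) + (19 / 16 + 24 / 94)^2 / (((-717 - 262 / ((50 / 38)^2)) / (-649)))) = -1562415167488 / 9776307558141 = -0.16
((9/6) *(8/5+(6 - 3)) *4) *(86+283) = 50922/5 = 10184.40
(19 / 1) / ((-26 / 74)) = -703 / 13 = -54.08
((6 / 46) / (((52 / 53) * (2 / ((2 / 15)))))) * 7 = 371 / 5980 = 0.06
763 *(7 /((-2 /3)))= -16023 /2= -8011.50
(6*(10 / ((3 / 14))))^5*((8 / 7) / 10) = 196689920000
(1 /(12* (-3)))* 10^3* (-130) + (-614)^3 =-2083247396 /9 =-231471932.89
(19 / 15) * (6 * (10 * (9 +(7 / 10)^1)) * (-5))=-3686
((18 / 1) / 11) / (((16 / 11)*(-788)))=-9 / 6304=-0.00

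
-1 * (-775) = 775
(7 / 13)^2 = 49 / 169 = 0.29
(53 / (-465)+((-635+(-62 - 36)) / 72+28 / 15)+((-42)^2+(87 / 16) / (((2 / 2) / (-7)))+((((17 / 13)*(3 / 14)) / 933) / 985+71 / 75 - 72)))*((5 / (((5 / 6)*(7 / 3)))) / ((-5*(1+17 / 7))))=-1024430288038051 / 4148020968000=-246.97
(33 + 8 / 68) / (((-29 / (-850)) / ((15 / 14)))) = 211125 / 203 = 1040.02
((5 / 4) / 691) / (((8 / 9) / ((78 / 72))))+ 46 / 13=4071143 / 1149824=3.54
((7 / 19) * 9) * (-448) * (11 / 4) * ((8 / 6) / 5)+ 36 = -100068 / 95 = -1053.35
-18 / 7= -2.57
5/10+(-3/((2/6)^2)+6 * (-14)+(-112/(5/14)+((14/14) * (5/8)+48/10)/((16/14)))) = -134193/320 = -419.35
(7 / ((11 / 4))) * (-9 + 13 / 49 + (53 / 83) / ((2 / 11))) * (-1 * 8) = 679696 / 6391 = 106.35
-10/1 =-10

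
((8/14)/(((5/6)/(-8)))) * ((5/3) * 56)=-512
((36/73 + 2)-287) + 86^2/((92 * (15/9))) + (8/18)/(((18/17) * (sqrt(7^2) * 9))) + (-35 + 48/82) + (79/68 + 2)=-31951591196921/119437041780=-267.52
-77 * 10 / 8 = -385 / 4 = -96.25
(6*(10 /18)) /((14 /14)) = 10 /3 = 3.33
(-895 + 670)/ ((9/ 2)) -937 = -987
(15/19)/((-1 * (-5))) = 3/19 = 0.16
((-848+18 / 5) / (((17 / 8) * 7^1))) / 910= -16888 / 270725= -0.06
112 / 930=56 / 465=0.12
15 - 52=-37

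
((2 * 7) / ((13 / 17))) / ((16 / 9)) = 1071 / 104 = 10.30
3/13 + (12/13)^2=1.08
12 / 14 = 6 / 7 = 0.86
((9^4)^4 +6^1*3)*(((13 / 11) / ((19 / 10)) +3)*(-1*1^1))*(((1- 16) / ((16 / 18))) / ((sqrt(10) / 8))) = 37873879639943146101*sqrt(10) / 418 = 286525654280617782.63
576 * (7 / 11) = 4032 / 11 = 366.55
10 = 10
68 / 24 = 2.83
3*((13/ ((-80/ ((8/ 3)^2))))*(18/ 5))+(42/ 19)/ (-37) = -220386/ 17575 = -12.54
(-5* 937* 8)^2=1404750400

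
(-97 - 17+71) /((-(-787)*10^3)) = -43 /787000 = -0.00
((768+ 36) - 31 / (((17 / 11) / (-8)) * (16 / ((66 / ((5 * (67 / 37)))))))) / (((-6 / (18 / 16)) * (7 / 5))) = -14985423 / 127568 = -117.47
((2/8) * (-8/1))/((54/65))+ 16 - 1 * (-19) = 880/27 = 32.59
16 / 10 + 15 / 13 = 179 / 65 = 2.75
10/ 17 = 0.59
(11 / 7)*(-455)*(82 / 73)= -58630 / 73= -803.15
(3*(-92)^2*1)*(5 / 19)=126960 / 19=6682.11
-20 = -20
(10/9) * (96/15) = 64/9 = 7.11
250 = 250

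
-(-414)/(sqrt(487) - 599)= -41331/59719 - 69 * sqrt(487)/59719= -0.72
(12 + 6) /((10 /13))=23.40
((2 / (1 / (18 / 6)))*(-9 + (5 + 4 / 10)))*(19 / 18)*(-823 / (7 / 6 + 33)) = 562932 / 1025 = 549.20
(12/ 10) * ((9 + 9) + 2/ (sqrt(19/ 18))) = 23.94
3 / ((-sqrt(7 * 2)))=-3 * sqrt(14) / 14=-0.80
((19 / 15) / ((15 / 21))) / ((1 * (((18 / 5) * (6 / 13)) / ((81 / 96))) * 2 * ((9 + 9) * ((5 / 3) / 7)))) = 12103 / 115200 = 0.11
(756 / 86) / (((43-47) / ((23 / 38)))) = -4347 / 3268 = -1.33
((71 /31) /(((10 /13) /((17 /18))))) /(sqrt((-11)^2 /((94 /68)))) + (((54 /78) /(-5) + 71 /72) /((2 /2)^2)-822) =-3842993 /4680 + 923 *sqrt(1598) /122760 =-820.85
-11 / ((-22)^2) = -1 / 44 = -0.02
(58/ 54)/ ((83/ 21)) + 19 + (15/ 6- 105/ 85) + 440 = 11696705/ 25398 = 460.54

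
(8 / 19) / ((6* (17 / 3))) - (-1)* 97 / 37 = 31479 / 11951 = 2.63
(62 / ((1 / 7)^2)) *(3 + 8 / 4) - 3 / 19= 288607 / 19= 15189.84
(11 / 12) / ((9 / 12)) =11 / 9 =1.22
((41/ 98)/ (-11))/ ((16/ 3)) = -123/ 17248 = -0.01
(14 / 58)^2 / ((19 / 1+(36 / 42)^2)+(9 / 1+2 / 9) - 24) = 21609 / 1838426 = 0.01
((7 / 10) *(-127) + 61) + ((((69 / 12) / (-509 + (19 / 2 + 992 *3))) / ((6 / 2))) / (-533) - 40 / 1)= -2688788114 / 39599235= -67.90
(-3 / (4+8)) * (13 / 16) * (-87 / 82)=0.22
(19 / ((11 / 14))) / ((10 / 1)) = 133 / 55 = 2.42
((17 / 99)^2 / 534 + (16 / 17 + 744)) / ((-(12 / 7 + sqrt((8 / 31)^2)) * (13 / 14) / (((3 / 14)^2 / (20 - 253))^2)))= -2054680380959 / 130065040082193216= -0.00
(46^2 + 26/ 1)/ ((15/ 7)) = 4998/ 5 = 999.60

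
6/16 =3/8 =0.38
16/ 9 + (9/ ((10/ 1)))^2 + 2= 4129/ 900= 4.59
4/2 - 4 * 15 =-58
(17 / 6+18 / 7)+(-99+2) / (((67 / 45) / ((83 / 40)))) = -1460803 / 11256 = -129.78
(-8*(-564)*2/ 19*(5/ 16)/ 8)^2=497025/ 1444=344.20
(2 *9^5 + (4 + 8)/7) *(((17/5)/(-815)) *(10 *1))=-28107732/5705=-4926.86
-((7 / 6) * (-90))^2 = -11025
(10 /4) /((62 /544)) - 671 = -20121 /31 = -649.06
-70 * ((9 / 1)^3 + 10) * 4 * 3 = -620760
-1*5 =-5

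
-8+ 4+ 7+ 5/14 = 47/14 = 3.36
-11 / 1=-11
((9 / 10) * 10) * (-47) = -423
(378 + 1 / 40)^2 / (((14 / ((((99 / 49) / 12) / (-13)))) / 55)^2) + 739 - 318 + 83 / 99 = 6383774080277483 / 8062506676224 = 791.79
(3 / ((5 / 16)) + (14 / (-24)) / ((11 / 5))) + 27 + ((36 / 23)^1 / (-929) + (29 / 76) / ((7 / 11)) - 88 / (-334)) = 2912694192823 / 78306102105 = 37.20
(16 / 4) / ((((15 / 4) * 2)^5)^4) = 4194304 / 332525673007965087890625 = 0.00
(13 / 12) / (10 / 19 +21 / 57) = 247 / 204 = 1.21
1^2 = 1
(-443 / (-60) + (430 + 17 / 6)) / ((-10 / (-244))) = 1611193 / 150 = 10741.29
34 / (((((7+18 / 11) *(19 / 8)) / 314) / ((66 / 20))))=15501552 / 9025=1717.62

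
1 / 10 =0.10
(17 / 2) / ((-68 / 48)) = -6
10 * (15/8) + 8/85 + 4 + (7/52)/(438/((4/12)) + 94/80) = 5311805197/232522940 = 22.84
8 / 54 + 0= 4 / 27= 0.15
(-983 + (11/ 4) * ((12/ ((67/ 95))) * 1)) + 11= -61989/ 67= -925.21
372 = 372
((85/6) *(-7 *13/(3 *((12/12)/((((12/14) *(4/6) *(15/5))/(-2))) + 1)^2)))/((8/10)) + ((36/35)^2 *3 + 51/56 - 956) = -198836271/9800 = -20289.42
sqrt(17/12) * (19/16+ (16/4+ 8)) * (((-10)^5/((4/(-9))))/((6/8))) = 659375 * sqrt(51) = 4708879.37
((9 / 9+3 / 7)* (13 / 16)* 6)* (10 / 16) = 975 / 224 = 4.35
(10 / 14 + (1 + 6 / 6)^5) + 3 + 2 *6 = 334 / 7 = 47.71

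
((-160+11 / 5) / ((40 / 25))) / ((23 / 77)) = -60753 / 184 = -330.18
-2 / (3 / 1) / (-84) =1 / 126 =0.01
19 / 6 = 3.17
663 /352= 1.88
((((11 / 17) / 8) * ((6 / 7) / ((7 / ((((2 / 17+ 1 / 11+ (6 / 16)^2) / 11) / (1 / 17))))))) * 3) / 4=5373 / 1340416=0.00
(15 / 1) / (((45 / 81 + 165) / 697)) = 18819 / 298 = 63.15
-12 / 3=-4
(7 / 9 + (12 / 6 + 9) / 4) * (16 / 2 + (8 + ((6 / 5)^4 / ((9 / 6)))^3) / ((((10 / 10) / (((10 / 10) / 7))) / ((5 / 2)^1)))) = 18294457823 / 439453125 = 41.63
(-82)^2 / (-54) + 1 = -3335 / 27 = -123.52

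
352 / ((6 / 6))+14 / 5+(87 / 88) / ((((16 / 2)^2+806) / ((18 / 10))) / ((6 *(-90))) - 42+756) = 9017298523 / 25415060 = 354.80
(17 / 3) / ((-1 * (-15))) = 17 / 45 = 0.38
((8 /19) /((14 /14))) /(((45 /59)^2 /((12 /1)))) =8.69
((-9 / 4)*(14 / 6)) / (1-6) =21 / 20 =1.05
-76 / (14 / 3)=-114 / 7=-16.29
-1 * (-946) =946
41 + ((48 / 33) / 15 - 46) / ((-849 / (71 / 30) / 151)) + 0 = 126752702 / 2101275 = 60.32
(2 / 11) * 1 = 0.18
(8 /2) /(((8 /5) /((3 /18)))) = 0.42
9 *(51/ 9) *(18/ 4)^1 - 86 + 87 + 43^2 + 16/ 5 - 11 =20717/ 10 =2071.70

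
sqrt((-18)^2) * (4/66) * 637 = 694.91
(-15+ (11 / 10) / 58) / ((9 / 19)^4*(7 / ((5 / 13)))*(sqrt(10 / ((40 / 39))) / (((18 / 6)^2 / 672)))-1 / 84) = -44523672528814524864*sqrt(39) / 3964948692093691091851-15494868822641145 / 3964948692093691091851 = -0.07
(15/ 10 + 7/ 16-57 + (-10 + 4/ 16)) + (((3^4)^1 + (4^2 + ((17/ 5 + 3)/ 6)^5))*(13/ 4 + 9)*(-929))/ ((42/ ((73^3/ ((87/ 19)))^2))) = -53082936247061664320927899/ 275890050000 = -192406127901537.82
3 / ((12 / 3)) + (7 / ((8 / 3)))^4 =197553 / 4096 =48.23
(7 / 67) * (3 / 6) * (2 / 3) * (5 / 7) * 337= 1685 / 201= 8.38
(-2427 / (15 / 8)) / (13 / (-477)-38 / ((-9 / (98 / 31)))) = -97.17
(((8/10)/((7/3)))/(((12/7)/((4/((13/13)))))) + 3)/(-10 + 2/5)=-19/48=-0.40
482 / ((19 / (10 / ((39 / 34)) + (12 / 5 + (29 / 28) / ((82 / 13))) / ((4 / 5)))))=1029215323 / 3402672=302.47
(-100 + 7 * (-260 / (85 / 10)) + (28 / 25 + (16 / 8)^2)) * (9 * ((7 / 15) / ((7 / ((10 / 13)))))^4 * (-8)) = 16809472 / 109245825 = 0.15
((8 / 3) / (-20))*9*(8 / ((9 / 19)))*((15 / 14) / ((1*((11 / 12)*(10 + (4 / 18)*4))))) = -8208 / 3773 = -2.18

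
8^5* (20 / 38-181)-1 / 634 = -71237173267 / 12046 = -5913761.69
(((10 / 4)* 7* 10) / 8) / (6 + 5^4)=175 / 5048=0.03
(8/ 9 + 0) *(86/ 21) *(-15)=-3440/ 63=-54.60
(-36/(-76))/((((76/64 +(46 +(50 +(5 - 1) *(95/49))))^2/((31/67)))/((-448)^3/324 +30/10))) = -85662978496256/15510889027125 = -5.52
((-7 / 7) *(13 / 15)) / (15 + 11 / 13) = -169 / 3090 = -0.05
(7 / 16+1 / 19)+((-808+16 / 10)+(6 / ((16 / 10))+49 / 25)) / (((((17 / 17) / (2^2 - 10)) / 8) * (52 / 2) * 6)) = 246.86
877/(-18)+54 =95/18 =5.28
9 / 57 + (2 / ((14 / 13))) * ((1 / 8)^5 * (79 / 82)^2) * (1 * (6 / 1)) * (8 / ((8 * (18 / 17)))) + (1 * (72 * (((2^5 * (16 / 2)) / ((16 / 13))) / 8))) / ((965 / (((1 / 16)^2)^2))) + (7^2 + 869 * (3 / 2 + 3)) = 335919759120672451 / 84835543941120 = 3959.66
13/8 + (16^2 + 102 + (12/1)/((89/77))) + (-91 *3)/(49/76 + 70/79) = 13783401/71912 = 191.67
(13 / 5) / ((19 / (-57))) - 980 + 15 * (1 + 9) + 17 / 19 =-79506 / 95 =-836.91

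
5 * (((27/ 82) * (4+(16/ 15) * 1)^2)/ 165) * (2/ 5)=5776/ 56375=0.10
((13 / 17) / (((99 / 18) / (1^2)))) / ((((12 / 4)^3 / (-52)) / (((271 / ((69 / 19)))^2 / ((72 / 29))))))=-129936297101 / 216344601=-600.60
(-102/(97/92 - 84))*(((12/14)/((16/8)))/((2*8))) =3519/106834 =0.03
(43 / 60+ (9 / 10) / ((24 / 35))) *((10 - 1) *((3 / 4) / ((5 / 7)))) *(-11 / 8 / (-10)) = 337491 / 128000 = 2.64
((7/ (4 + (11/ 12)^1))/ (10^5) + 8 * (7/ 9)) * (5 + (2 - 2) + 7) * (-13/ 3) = -1073802457/ 3318750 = -323.56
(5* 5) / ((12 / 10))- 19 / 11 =1261 / 66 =19.11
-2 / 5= -0.40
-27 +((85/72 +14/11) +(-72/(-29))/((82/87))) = -711545/32472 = -21.91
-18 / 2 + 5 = -4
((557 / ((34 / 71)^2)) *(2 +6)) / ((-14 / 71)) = -199356427 / 2023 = -98544.95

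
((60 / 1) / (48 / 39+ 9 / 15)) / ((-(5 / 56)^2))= -69888 / 17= -4111.06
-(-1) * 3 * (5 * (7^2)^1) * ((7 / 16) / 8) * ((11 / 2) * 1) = 56595 / 256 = 221.07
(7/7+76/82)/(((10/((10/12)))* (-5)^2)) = 79/12300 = 0.01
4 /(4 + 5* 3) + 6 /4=1.71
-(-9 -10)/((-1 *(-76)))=1/4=0.25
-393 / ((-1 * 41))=9.59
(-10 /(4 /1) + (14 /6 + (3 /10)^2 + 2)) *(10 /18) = 577 /540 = 1.07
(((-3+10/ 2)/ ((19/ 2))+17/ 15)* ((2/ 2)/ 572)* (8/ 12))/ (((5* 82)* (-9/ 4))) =-383/ 225578925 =-0.00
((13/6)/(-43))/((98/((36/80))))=-39/168560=-0.00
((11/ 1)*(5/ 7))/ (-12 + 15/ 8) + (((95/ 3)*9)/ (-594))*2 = -10825/ 6237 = -1.74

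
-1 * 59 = -59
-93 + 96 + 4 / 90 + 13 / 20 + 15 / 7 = 5.84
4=4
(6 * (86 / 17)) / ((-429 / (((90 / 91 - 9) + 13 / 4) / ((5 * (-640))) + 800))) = -40069194519 / 707907200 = -56.60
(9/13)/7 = 9/91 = 0.10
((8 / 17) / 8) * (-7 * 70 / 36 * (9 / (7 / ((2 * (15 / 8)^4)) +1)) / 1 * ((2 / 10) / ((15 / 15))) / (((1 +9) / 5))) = -2480625 / 4417348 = -0.56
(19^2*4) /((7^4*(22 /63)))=6498 /3773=1.72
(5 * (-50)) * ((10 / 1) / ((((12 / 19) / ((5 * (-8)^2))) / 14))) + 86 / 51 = -17733331.65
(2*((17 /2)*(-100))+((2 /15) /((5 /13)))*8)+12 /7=-1695.51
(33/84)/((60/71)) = 781/1680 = 0.46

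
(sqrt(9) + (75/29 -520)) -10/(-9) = -133972/261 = -513.30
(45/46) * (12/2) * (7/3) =315/23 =13.70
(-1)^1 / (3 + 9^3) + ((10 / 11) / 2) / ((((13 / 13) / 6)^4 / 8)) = 37946869 / 8052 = 4712.73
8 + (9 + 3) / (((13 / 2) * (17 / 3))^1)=8.33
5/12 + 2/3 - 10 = -107/12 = -8.92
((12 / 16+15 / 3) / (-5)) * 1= -23 / 20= -1.15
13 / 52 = 0.25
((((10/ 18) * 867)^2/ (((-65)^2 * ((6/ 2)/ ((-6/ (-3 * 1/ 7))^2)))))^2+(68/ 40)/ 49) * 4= 262621084604299826/ 5101137405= 51482848.58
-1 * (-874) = 874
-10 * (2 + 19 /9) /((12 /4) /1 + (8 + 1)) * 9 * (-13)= 2405 /6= 400.83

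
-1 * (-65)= 65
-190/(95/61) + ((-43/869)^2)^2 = -69572709163561/570268135921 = -122.00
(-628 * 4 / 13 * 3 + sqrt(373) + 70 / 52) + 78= -13009 / 26 + sqrt(373)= -481.03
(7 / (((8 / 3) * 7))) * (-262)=-393 / 4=-98.25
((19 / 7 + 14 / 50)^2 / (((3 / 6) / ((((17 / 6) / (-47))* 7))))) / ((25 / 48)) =-74684672 / 5140625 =-14.53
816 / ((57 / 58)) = 830.32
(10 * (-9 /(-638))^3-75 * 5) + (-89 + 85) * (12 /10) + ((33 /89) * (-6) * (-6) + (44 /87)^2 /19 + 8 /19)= -3616509315650441 /9880710204420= -366.02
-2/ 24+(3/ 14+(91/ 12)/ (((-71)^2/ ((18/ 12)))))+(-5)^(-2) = 3667213/ 21172200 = 0.17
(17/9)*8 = 15.11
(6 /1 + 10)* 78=1248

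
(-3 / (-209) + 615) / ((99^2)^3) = 14282 / 21863261247201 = 0.00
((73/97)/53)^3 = 389017/135876018221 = 0.00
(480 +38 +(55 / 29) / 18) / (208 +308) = 1.00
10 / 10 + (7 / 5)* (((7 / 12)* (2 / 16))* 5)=145 / 96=1.51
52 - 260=-208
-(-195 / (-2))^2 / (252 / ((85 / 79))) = -359125 / 8848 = -40.59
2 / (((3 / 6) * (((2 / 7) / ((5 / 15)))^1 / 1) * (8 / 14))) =49 / 6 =8.17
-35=-35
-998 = -998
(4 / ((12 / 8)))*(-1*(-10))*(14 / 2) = 560 / 3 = 186.67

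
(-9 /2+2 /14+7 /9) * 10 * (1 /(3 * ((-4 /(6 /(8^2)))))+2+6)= -768955 /2688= -286.07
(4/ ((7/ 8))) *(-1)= -4.57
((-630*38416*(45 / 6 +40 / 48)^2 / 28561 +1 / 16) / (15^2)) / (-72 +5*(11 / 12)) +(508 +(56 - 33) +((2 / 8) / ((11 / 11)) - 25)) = 589348664719 / 1155292450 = 510.13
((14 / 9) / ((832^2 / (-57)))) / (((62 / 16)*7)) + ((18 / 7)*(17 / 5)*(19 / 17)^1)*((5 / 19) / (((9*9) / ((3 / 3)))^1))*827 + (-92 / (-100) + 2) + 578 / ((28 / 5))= 279652277641 / 2112364800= 132.39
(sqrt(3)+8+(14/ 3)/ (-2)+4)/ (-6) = -1.90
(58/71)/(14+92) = 0.01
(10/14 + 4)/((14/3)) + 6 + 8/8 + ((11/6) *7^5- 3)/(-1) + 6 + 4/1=-4526398/147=-30791.82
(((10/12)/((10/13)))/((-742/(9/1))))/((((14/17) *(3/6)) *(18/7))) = -221/17808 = -0.01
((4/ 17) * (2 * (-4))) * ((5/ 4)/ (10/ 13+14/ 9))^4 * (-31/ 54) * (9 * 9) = 10891969408125/ 1488827973632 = 7.32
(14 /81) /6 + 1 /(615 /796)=65911 /49815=1.32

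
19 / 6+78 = 487 / 6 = 81.17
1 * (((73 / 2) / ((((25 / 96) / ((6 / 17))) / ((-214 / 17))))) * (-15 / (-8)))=-1687176 / 1445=-1167.60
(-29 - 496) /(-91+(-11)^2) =-35 /2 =-17.50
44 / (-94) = -0.47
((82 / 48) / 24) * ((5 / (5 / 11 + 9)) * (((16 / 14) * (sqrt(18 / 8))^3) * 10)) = 33825 / 23296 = 1.45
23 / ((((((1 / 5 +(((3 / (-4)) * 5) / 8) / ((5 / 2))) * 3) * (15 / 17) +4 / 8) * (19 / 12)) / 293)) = 21996096 / 2755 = 7984.06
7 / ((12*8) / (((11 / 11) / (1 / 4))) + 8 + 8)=7 / 40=0.18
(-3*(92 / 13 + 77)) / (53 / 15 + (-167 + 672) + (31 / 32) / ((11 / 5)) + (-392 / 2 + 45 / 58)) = -502080480 / 624537277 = -0.80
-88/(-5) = 88/5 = 17.60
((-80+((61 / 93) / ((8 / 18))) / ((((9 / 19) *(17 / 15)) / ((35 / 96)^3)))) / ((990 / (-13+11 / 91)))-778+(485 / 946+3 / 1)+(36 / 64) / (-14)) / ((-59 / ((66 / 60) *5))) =39916749425549293 / 553593056919552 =72.10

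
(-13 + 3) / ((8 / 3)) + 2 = -7 / 4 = -1.75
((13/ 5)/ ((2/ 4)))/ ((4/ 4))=26/ 5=5.20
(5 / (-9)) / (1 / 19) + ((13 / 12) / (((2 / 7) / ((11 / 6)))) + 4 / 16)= -161 / 48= -3.35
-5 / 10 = -0.50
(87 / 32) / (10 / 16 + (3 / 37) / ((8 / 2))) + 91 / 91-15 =-7477 / 764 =-9.79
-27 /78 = -9 /26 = -0.35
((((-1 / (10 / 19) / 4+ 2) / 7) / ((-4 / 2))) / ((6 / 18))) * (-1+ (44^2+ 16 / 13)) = -4606293 / 7280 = -632.73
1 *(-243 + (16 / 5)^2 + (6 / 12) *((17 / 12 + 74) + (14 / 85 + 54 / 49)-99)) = -121910363 / 499800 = -243.92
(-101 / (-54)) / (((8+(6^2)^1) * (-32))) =-101 / 76032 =-0.00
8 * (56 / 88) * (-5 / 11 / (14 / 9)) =-180 / 121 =-1.49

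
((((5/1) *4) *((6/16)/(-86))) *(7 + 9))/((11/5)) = -300/473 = -0.63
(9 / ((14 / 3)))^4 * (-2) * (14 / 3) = -129.12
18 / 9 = 2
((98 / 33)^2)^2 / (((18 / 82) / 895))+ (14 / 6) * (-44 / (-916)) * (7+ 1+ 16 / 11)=775082851605944 / 2444183181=317113.24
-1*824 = -824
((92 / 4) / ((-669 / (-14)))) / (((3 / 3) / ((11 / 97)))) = 3542 / 64893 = 0.05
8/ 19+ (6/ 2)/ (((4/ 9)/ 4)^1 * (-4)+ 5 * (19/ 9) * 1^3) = 1241/ 1729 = 0.72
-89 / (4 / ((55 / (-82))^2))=-10.01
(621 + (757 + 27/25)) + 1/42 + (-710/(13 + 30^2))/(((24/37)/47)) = 1322.76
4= 4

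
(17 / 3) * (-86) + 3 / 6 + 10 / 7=-20387 / 42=-485.40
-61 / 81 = -0.75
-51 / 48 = -17 / 16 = -1.06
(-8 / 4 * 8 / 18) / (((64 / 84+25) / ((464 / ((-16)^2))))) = -0.06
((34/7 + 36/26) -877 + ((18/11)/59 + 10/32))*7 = -822496273/134992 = -6092.93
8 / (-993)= -8 / 993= -0.01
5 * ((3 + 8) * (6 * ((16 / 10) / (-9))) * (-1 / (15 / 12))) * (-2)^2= 187.73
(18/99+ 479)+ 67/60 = 316997/660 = 480.30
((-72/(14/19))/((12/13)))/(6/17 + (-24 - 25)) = 12597/5789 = 2.18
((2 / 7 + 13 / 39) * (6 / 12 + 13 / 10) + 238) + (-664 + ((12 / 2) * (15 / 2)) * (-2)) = -18021 / 35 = -514.89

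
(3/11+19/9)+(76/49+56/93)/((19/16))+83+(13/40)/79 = 787328294147/9028875240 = 87.20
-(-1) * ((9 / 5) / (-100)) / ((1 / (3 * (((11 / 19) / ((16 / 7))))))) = -2079 / 152000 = -0.01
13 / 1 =13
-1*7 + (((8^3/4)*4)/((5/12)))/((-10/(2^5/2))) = -49327/25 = -1973.08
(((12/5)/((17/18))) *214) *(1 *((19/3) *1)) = 292752/85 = 3444.14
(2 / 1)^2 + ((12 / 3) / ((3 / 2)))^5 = 33740 / 243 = 138.85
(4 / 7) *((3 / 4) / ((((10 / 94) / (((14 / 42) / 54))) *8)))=47 / 15120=0.00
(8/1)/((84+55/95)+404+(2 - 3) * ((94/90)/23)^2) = 20353275/1243017463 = 0.02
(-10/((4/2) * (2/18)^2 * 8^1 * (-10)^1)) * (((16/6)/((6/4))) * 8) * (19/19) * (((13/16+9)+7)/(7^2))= 2421/98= 24.70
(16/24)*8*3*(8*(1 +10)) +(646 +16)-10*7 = 2000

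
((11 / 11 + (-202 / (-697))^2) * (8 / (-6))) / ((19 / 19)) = -2106452 / 1457427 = -1.45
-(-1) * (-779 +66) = -713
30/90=1/3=0.33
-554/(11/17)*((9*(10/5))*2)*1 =-339048/11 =-30822.55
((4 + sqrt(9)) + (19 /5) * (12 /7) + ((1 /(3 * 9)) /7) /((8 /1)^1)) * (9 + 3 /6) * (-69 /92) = -1941287 /20160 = -96.29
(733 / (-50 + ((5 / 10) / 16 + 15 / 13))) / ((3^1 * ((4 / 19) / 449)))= -650335192 / 60921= -10675.06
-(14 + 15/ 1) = -29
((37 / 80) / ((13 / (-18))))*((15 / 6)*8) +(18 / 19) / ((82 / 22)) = -12.55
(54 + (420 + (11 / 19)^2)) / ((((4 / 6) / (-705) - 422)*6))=-120720675 / 644408104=-0.19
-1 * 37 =-37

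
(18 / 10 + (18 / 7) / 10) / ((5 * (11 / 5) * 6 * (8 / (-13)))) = -0.05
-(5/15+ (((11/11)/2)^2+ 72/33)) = -365/132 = -2.77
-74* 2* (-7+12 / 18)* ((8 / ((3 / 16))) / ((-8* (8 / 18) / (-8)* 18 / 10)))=449920 / 9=49991.11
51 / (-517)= -51 / 517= -0.10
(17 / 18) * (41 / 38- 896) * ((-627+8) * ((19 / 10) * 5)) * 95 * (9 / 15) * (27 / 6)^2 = 183579954093 / 32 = 5736873565.41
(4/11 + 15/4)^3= 5929741/85184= 69.61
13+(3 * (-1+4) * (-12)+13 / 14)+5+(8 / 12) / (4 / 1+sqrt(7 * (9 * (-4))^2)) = -2117413 / 23772+3 * sqrt(7) / 1132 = -89.06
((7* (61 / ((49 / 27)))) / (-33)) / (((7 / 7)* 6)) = -1.19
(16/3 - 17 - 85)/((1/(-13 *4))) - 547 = 13439/3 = 4479.67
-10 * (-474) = 4740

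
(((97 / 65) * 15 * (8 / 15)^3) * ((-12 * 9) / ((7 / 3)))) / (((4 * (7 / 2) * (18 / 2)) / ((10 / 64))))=-3104 / 15925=-0.19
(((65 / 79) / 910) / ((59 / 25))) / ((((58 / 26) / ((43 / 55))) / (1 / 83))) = 2795 / 1727730158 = 0.00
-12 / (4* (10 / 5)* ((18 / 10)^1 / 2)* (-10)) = 1 / 6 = 0.17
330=330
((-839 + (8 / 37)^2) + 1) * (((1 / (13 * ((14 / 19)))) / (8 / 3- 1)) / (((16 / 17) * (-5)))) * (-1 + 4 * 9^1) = 555798051 / 1423760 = 390.37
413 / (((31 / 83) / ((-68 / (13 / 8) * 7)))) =-130534432 / 403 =-323906.78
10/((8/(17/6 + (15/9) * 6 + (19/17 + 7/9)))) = 22535/1224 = 18.41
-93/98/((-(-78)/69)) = -2139/2548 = -0.84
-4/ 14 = -2/ 7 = -0.29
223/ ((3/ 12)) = 892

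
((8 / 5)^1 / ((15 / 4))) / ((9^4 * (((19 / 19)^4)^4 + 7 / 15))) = 16 / 360855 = 0.00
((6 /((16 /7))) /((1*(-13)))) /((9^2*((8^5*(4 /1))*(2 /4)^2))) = -7 /92012544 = -0.00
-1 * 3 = -3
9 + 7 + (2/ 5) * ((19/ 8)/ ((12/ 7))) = 3973/ 240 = 16.55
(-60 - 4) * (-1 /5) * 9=576 /5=115.20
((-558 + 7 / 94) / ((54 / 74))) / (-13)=1940465 / 32994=58.81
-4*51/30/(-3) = 34/15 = 2.27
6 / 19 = 0.32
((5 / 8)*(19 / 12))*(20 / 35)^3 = 190 / 1029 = 0.18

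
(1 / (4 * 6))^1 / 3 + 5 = 361 / 72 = 5.01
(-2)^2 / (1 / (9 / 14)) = 18 / 7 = 2.57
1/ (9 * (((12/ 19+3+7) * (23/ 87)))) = 0.04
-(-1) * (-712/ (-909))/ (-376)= -89/ 42723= -0.00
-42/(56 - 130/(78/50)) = 63/41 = 1.54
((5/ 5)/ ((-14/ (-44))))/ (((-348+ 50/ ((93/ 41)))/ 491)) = -502293/ 106099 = -4.73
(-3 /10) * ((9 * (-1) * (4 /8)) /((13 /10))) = 27 /26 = 1.04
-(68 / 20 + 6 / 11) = -217 / 55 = -3.95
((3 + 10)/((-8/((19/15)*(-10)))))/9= 247/108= 2.29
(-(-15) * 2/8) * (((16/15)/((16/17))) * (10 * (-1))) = -85/2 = -42.50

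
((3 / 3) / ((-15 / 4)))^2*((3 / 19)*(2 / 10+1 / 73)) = 416 / 173375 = 0.00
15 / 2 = 7.50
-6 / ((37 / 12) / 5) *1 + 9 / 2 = -387 / 74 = -5.23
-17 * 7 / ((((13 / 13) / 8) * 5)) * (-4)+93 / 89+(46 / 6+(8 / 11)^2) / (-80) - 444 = 823292201 / 2584560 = 318.54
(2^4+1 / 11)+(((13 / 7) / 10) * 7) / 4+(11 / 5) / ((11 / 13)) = 8367 / 440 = 19.02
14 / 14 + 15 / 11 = 26 / 11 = 2.36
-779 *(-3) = 2337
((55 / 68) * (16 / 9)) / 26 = 0.06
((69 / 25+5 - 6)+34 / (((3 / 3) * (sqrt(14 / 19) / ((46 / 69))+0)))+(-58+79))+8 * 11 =137.17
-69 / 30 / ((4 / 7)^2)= -1127 / 160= -7.04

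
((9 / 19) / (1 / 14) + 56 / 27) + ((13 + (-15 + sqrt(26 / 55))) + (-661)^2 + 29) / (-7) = -224123062 / 3591 - sqrt(1430) / 385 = -62412.54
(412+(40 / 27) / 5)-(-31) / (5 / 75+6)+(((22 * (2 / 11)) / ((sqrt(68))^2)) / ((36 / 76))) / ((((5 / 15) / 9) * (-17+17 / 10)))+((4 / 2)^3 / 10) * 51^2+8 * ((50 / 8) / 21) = 8877219007 / 3550365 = 2500.37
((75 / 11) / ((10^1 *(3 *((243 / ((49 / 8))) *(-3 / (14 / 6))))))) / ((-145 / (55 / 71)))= 0.00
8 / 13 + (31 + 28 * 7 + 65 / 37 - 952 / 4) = -4150 / 481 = -8.63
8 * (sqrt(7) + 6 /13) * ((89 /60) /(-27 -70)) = -178 * sqrt(7) /1455 -356 /6305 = -0.38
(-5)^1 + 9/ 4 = -11/ 4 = -2.75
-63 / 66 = -21 / 22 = -0.95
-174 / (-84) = 2.07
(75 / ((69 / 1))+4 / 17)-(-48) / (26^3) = 1138195 / 859027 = 1.32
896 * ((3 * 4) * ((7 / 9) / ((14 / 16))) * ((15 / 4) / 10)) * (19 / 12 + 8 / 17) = 375424 / 51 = 7361.25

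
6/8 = 3/4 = 0.75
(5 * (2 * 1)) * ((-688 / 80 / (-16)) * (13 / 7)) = 9.98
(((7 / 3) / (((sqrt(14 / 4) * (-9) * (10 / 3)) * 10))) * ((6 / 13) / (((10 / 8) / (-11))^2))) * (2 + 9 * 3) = -28072 * sqrt(14) / 24375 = -4.31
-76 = -76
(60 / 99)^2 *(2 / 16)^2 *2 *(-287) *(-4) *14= 200900 / 1089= 184.48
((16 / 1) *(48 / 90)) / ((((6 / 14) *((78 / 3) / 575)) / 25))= 1288000 / 117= 11008.55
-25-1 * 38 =-63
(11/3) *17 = 187/3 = 62.33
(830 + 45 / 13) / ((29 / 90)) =975150 / 377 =2586.60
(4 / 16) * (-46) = -23 / 2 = -11.50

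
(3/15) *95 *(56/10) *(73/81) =38836/405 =95.89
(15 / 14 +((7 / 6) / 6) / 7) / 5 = 277 / 1260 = 0.22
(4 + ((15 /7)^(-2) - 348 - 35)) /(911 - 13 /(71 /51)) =-3025523 /7202025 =-0.42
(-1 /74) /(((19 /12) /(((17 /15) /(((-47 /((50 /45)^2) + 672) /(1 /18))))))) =-20 /23593383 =-0.00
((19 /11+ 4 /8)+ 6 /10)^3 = 30080231 /1331000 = 22.60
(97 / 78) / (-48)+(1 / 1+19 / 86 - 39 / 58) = 0.52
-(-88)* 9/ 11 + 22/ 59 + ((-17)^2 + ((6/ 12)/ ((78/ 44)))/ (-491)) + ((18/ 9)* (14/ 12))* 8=429364612/ 1129791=380.04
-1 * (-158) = 158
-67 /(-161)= 67 /161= 0.42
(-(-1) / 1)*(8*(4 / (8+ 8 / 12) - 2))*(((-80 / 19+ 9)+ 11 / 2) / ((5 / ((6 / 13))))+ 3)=-156096 / 3211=-48.61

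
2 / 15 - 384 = -5758 / 15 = -383.87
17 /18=0.94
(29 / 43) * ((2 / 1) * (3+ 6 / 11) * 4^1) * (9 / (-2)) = -40716 / 473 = -86.08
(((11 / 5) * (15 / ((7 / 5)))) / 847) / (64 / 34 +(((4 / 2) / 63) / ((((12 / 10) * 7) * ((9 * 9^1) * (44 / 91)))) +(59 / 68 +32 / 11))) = 65610 / 13342021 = 0.00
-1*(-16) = 16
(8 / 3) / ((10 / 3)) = 4 / 5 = 0.80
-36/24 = -3/2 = -1.50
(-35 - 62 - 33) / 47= -130 / 47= -2.77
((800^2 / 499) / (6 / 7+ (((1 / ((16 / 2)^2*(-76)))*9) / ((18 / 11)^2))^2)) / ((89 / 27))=3708804252303360000 / 8170228046046413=453.94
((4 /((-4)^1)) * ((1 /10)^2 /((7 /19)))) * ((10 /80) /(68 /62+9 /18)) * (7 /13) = -589 /514800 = -0.00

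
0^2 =0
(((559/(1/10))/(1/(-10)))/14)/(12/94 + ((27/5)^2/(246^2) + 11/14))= -220824565000/50540699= -4369.24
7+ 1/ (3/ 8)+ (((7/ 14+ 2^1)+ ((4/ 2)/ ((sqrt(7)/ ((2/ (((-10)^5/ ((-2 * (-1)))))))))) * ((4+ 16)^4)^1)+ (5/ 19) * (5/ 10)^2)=2789/ 228 -64 * sqrt(7)/ 35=7.39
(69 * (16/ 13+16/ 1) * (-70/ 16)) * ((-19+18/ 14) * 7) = 8384880/ 13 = 644990.77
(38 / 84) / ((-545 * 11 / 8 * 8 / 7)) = -19 / 35970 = -0.00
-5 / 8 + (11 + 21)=251 / 8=31.38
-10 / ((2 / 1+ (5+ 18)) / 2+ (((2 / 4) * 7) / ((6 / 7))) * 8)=-60 / 271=-0.22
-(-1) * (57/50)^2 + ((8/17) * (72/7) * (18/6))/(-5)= -477369/297500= -1.60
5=5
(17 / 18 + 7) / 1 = 143 / 18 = 7.94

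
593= 593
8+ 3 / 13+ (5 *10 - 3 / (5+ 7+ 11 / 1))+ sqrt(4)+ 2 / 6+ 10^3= 951209 / 897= 1060.43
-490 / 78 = -6.28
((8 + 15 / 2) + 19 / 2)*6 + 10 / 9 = 1360 / 9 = 151.11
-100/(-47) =100/47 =2.13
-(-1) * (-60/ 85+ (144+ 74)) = 3694/ 17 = 217.29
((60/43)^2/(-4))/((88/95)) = -21375/40678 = -0.53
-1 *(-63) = 63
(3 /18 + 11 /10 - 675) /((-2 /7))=35371 /15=2358.07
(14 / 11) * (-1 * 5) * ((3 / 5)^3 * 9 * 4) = -13608 / 275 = -49.48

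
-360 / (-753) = 120 / 251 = 0.48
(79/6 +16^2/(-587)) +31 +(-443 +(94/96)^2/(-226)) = -122039300651/305653248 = -399.27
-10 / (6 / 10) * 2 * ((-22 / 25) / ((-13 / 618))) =-18128 / 13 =-1394.46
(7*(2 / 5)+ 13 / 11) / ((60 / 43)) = 3139 / 1100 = 2.85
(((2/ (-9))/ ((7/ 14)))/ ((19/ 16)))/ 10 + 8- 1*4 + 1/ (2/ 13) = 17891/ 1710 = 10.46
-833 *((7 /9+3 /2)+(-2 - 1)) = 10829 /18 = 601.61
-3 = -3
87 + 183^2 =33576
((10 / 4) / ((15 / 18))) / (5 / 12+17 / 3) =36 / 73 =0.49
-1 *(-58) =58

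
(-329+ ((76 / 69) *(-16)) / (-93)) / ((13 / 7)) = -14769839 / 83421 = -177.05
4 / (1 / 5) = 20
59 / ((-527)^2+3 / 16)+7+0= 31106613 / 4443667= 7.00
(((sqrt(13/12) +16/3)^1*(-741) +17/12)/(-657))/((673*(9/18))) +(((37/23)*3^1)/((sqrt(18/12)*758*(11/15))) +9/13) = 247*sqrt(39)/442161 +555*sqrt(6)/191774 +24492985/34488558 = 0.72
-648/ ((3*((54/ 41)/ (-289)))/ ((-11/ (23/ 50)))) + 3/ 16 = -417084731/ 368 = -1133382.42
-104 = -104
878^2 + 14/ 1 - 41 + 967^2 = 1705946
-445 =-445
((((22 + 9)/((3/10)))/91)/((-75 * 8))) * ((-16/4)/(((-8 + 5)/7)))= -31/1755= -0.02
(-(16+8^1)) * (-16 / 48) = 8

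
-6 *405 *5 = -12150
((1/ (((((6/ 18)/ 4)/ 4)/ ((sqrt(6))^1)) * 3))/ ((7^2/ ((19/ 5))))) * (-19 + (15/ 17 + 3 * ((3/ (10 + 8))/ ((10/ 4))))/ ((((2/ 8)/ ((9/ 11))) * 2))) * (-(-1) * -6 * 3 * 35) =32989.87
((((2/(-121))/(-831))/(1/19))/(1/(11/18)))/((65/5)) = 19/1069497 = 0.00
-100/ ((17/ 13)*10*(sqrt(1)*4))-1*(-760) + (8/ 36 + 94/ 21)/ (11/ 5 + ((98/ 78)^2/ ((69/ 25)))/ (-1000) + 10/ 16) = 535990971865/ 705481742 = 759.75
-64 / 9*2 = -128 / 9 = -14.22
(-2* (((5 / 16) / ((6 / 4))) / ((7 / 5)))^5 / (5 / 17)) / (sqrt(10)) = -0.00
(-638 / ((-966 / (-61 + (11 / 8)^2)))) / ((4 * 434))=-402259 / 17887744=-0.02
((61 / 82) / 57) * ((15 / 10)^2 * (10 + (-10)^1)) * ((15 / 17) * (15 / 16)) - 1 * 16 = -16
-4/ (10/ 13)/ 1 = -26/ 5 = -5.20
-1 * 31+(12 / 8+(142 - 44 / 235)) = 52787 / 470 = 112.31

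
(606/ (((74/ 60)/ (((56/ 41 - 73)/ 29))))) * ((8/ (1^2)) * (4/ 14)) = -854314560/ 307951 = -2774.19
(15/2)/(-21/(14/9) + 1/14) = -105/188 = -0.56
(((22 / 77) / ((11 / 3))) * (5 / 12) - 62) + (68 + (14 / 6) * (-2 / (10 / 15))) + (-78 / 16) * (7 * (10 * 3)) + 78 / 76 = -5990641 / 5852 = -1023.69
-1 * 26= -26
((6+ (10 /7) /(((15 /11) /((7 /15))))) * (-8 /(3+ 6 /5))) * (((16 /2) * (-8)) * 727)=108689408 /189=575076.23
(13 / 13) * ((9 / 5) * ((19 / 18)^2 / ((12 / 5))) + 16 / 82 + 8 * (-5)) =-690223 / 17712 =-38.97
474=474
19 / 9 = 2.11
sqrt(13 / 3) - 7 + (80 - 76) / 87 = -605 / 87 + sqrt(39) / 3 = -4.87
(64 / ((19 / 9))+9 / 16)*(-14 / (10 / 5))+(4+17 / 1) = -59325 / 304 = -195.15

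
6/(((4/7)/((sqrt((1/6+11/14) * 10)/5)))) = sqrt(42) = 6.48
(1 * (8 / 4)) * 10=20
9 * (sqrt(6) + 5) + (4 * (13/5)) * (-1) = 9 * sqrt(6) + 173/5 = 56.65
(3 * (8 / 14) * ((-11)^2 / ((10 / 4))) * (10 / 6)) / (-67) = -968 / 469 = -2.06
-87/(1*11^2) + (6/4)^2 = 741/484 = 1.53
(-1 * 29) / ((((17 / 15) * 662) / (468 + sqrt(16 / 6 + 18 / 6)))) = -101790 / 5627 - 145 * sqrt(51) / 11254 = -18.18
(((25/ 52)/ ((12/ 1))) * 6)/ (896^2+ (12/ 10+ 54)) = 125/ 417493024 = 0.00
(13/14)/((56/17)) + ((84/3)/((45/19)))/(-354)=1551721/6244560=0.25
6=6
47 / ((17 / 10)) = 470 / 17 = 27.65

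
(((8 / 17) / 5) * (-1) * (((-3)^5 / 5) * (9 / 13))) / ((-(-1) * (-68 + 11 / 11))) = -17496 / 370175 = -0.05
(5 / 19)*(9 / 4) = 45 / 76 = 0.59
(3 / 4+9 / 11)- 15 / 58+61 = 79507 / 1276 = 62.31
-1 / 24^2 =-1 / 576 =-0.00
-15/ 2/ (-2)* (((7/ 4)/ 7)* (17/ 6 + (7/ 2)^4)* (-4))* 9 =-330255/ 64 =-5160.23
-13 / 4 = -3.25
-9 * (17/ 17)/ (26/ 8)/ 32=-9/ 104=-0.09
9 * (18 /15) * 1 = 54 /5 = 10.80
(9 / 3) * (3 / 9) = 1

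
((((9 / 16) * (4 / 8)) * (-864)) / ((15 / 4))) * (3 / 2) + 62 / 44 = -10537 / 110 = -95.79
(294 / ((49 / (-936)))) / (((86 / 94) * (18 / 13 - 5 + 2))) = 1143792 / 301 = 3799.97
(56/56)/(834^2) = 1/695556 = 0.00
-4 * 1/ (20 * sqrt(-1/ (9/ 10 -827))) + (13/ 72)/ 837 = -5.75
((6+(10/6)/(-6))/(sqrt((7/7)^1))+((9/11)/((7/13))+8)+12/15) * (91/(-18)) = -1445197/17820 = -81.10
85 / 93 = 0.91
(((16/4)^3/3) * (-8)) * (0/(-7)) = 0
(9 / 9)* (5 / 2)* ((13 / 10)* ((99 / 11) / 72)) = 13 / 32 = 0.41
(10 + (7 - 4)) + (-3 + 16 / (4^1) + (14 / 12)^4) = 20545 / 1296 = 15.85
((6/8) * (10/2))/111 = 5/148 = 0.03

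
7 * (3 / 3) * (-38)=-266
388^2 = 150544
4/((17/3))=12/17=0.71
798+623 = 1421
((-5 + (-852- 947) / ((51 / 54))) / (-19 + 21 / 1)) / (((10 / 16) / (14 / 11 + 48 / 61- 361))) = 31278577932 / 57035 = 548410.24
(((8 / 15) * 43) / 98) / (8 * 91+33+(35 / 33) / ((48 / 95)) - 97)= 90816 / 258499745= 0.00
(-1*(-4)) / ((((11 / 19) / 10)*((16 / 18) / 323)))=276165 / 11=25105.91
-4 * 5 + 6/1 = -14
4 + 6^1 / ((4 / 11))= 41 / 2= 20.50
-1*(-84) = 84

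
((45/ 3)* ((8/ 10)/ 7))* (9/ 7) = 108/ 49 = 2.20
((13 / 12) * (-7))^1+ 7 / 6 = -77 / 12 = -6.42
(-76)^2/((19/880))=267520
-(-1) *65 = 65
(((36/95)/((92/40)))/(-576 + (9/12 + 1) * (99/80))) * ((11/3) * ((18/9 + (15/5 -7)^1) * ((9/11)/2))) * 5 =12800/2972037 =0.00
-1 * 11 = -11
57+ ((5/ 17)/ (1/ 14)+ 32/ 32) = 1056/ 17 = 62.12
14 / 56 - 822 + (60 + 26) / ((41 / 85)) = -105527 / 164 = -643.46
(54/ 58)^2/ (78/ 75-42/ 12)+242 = 8332252/ 34481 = 241.65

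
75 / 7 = 10.71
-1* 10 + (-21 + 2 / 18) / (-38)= -1616 / 171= -9.45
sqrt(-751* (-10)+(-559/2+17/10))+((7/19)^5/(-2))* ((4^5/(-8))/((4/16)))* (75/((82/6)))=968083200/101520059+sqrt(180805)/5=94.58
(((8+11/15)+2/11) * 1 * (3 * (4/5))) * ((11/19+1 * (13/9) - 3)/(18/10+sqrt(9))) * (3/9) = -245657/169290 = -1.45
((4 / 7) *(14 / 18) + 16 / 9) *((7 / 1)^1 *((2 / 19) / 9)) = 280 / 1539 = 0.18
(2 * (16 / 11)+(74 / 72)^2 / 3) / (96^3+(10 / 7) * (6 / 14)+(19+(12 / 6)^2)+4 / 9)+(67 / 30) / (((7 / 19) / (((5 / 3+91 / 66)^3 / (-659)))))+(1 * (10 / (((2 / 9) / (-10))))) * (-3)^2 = -47633178866985881009 / 11760524256366270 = -4050.26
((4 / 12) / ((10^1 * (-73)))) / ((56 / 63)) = -3 / 5840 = -0.00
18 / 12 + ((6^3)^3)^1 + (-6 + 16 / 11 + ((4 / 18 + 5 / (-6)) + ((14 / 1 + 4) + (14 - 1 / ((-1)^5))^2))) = 997715599 / 99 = 10077935.34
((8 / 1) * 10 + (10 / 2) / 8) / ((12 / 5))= 1075 / 32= 33.59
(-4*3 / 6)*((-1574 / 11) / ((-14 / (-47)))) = 73978 / 77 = 960.75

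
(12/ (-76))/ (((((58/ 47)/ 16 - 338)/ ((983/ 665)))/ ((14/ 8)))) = 92402/ 76447165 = 0.00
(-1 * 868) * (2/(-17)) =102.12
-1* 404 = -404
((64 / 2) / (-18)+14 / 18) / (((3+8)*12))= -1 / 132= -0.01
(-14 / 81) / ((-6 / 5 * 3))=35 / 729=0.05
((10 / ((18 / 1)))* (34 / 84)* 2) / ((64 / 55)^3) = 14141875 / 49545216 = 0.29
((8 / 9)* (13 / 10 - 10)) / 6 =-58 / 45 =-1.29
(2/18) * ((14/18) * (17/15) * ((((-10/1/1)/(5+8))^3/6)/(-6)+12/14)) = 0.09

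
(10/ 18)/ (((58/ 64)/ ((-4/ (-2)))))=320/ 261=1.23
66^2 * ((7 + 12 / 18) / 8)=8349 / 2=4174.50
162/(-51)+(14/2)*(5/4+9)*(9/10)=41751/680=61.40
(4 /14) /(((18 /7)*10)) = 1 /90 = 0.01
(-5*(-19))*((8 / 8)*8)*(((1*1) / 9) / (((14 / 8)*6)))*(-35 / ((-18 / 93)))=117800 / 81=1454.32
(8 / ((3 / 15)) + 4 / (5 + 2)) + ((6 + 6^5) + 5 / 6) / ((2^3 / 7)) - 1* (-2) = 2302457 / 336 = 6852.55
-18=-18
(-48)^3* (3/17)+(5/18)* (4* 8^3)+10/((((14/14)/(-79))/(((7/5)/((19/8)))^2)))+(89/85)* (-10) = -5311295194/276165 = -19232.33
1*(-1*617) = -617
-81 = -81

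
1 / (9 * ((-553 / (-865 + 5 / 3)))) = 370 / 2133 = 0.17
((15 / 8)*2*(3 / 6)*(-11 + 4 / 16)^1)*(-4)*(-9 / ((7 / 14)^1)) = -5805 / 4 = -1451.25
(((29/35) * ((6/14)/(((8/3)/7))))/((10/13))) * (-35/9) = -377/80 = -4.71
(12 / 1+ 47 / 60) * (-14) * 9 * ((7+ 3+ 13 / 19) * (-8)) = 13078884 / 95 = 137672.46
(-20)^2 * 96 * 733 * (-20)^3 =-225177600000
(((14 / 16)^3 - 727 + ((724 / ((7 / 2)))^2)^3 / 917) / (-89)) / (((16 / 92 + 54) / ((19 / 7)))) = -2062351872906588727946415 / 42877911712928768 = -48098234.98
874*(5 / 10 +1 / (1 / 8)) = 7429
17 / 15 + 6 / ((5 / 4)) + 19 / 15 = 36 / 5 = 7.20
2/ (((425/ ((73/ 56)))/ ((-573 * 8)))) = -28.12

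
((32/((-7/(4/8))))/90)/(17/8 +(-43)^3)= 64/200352285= 0.00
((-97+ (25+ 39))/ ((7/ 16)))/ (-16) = 33/ 7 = 4.71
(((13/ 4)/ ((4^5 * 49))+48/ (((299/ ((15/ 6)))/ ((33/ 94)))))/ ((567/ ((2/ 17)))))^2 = 158067160023938881/ 184779640457233104535289856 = 0.00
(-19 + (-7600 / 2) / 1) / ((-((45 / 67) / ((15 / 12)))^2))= 5714497 / 432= 13228.00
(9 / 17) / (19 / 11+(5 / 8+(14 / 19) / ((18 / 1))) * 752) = 16929 / 16068791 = 0.00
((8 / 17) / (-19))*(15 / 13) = -0.03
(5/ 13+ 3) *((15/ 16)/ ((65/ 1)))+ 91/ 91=709/ 676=1.05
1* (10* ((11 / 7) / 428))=55 / 1498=0.04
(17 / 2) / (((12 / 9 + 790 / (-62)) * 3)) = -527 / 2122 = -0.25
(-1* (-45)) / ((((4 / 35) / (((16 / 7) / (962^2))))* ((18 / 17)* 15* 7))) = 85 / 9717162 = 0.00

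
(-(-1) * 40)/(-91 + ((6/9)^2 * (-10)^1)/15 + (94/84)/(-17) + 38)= -51408/68581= -0.75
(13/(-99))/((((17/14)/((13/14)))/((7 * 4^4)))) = -302848/1683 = -179.95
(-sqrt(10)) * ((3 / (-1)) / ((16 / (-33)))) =-99 * sqrt(10) / 16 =-19.57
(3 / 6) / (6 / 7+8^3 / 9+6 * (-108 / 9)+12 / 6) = -63 / 1544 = -0.04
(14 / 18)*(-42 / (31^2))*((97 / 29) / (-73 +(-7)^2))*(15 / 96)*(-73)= -1734845 / 32105088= -0.05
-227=-227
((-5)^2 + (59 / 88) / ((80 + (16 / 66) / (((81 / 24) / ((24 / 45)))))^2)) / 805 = 45771542131765 / 1473837486671872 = 0.03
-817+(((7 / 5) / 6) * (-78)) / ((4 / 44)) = -5086 / 5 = -1017.20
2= 2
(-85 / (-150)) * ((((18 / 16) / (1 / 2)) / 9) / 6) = 17 / 720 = 0.02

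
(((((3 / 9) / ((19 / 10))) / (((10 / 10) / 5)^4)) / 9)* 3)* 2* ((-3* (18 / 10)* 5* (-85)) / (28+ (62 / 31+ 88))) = 1593750 / 1121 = 1421.72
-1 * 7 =-7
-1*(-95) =95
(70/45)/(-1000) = -7/4500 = -0.00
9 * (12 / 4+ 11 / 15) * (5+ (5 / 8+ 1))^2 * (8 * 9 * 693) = 367914393 / 5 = 73582878.60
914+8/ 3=916.67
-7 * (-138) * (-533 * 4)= -2059512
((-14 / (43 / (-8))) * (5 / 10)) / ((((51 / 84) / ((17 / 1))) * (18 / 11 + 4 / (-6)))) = 1617 / 43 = 37.60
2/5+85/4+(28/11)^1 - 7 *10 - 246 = -64197/220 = -291.80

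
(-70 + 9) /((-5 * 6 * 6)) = 61 /180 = 0.34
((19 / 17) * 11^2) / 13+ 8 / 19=45449 / 4199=10.82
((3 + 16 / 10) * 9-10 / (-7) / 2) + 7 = 1719 / 35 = 49.11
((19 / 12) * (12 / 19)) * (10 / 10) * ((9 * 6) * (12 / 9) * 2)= 144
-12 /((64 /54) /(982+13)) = -80595 /8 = -10074.38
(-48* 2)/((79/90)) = -8640/79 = -109.37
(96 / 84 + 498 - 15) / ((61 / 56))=27112 / 61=444.46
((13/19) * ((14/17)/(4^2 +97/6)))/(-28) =-39/62339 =-0.00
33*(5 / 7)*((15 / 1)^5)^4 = 54866736046314239501953125 / 7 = 7838105149473462785993304.00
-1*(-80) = 80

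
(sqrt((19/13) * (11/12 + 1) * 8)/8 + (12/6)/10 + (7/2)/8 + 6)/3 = 2.41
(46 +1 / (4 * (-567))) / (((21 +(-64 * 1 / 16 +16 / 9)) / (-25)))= -2608175 / 42588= -61.24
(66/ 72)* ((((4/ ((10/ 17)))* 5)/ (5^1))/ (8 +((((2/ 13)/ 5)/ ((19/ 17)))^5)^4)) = 2548066476472973747578777800846662298276218870410671234130859375/ 3270245745205955611865811081300554722800943227398593510405771056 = 0.78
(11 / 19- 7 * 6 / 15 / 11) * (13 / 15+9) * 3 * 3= 150516 / 5225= 28.81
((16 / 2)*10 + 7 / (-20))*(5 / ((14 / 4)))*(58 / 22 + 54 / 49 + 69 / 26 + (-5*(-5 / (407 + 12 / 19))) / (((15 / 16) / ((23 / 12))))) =225382099161 / 303907604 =741.61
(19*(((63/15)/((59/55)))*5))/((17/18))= 393.83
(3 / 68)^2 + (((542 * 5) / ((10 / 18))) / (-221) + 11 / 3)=-3318865 / 180336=-18.40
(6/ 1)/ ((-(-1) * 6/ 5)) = 5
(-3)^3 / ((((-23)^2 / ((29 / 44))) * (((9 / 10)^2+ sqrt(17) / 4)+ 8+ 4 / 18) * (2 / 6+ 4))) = -390579975 / 448518050032+ 118918125 * sqrt(17) / 4933698550352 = -0.00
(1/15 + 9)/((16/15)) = 17/2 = 8.50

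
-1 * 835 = -835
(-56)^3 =-175616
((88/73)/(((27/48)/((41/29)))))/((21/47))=6.78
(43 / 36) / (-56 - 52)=-43 / 3888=-0.01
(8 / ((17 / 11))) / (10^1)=44 / 85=0.52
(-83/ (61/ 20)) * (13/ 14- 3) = 24070/ 427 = 56.37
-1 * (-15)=15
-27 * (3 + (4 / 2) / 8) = -351 / 4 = -87.75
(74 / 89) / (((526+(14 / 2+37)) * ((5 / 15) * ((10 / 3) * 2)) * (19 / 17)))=1887 / 3212900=0.00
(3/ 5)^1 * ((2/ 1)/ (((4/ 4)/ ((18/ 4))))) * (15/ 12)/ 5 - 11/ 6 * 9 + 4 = -223/ 20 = -11.15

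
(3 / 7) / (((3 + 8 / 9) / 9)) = 243 / 245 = 0.99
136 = 136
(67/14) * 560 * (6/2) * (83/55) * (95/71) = 12679080/781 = 16234.42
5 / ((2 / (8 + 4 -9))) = 15 / 2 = 7.50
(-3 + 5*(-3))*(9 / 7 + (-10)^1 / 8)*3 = -27 / 14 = -1.93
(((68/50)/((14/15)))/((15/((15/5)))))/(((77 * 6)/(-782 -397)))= -20043/26950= -0.74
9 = 9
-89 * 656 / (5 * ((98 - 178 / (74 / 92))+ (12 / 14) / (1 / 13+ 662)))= 94.71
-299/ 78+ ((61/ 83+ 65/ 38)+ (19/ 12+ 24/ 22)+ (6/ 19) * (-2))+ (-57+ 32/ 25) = -95521609/ 1734700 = -55.07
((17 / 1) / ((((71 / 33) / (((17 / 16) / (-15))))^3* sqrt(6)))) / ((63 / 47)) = -5224823197* sqrt(6) / 69268663296000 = -0.00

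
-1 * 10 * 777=-7770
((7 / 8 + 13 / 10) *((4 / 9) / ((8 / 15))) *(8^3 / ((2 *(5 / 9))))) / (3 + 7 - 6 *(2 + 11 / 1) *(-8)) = 2088 / 1585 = 1.32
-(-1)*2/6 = 1/3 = 0.33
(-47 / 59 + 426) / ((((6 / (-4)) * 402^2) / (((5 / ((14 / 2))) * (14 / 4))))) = -125435 / 28603908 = -0.00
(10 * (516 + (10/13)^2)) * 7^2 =42778960/169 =253129.94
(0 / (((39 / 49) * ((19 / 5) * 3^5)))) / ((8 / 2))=0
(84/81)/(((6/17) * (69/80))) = 19040/5589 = 3.41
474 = 474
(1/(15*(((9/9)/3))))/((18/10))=1/9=0.11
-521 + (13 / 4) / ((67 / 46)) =-69515 / 134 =-518.77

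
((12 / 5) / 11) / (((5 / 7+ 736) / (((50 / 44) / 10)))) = 7 / 207999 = 0.00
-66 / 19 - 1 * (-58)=1036 / 19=54.53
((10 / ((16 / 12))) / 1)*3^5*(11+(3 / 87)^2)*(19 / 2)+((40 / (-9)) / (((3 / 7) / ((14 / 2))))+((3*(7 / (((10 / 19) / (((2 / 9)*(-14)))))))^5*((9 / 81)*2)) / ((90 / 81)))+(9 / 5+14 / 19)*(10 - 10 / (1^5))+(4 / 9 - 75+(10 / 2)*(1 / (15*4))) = -75290528939200492223 / 12772687500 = -5894650514.17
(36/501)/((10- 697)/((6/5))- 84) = -24/219271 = -0.00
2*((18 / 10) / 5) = 0.72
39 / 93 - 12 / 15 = -59 / 155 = -0.38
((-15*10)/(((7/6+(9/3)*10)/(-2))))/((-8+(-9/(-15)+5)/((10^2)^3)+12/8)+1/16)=-562500000/376191079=-1.50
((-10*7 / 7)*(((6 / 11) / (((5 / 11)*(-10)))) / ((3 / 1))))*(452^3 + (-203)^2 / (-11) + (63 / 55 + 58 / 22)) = 10157583206 / 275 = 36936666.20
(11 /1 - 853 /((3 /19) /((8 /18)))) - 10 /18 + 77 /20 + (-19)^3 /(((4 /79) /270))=-19752122291 /540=-36578004.24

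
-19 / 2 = -9.50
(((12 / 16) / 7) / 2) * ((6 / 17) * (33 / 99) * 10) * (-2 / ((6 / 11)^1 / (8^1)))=-220 / 119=-1.85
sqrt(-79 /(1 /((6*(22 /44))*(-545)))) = sqrt(129165) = 359.40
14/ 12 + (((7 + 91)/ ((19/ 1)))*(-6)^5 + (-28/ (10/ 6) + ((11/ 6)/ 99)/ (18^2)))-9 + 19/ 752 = -6270256887559/ 156239280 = -40132.40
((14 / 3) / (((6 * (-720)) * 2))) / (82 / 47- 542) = 329 / 329080320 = 0.00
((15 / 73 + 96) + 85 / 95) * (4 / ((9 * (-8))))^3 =-67339 / 4044492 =-0.02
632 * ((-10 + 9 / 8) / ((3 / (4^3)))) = -358976 / 3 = -119658.67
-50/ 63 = -0.79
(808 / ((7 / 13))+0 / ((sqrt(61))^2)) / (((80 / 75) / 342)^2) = 8638522425 / 56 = 154259329.02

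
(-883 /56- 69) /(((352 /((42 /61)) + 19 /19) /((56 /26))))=-99687 /279682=-0.36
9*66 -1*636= -42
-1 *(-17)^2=-289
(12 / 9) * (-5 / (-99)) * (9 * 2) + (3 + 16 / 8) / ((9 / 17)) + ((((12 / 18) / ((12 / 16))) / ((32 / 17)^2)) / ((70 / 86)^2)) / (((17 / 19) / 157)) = 77.10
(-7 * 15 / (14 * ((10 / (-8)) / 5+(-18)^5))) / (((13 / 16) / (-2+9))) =3360 / 98257549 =0.00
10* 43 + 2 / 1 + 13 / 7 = 3037 / 7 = 433.86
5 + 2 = 7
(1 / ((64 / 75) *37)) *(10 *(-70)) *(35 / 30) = -25.87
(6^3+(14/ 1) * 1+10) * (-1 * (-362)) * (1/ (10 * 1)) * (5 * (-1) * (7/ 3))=-101360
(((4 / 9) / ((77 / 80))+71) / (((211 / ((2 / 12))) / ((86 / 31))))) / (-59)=-2129489 / 802325601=-0.00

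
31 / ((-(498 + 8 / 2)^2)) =-31 / 252004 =-0.00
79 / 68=1.16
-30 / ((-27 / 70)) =700 / 9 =77.78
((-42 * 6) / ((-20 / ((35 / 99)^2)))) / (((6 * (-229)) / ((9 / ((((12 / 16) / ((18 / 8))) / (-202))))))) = 173215 / 27709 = 6.25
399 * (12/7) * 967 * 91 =60189948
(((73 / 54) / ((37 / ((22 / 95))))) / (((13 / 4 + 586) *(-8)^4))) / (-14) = -803 / 3206835394560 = -0.00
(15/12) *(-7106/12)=-17765/24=-740.21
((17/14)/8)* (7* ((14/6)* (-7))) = -833/48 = -17.35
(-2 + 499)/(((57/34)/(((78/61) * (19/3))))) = 439348/183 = 2400.81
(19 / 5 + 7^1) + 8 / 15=34 / 3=11.33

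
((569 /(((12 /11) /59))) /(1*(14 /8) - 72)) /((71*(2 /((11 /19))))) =-1.79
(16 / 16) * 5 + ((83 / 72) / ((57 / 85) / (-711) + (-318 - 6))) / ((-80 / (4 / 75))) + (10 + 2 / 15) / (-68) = 3875472821213 / 798904677600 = 4.85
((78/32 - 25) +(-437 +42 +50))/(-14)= 5881/224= 26.25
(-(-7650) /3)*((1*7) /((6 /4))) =11900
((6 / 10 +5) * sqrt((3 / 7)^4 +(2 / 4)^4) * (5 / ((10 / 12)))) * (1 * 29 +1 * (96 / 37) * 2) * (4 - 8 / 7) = 30360 * sqrt(3697) / 1813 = 1018.19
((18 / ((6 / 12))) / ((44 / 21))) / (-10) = -189 / 110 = -1.72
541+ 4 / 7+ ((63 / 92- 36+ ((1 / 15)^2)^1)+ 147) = 94657469 / 144900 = 653.26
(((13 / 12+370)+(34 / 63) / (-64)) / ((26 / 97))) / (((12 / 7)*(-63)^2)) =72564439 / 356638464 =0.20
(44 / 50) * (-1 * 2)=-44 / 25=-1.76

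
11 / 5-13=-54 / 5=-10.80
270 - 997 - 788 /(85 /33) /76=-1180606 /1615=-731.03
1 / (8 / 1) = 1 / 8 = 0.12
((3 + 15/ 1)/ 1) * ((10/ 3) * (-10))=-600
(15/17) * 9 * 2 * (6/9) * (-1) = -180/17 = -10.59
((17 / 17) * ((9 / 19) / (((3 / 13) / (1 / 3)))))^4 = 0.22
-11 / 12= -0.92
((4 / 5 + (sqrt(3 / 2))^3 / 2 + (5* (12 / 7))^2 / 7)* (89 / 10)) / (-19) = -5.72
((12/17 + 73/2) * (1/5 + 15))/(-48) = -4807/408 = -11.78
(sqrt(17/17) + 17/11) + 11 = 149/11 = 13.55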